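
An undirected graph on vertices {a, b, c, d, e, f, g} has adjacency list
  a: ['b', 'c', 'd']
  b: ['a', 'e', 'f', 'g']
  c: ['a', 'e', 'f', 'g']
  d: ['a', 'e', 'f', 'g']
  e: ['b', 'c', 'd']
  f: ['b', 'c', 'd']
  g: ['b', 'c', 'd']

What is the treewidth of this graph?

3

A width-3 tree decomposition is:
Bags: B1 = {b, c, d, f}  B2 = {a, b, c, d}  B3 = {b, c, d, g}  B4 = {b, c, d, e}
Tree: B1–B2, B2–B3, B3–B4
The largest bag has 4 vertices, giving width 3; this decomposition certifies tw(G) ≤ 3. For the lower bound: the 4 vertex sets {d,f}, {a,c}, {b}, {g} are disjoint, each induces a connected subgraph, and every pair is joined by at least one edge of G. Contracting each set to a single vertex therefore yields K_{4} as a minor, and since treewidth is minor-monotone, tw(G) ≥ tw(K_{4}) = 3. Therefore the treewidth is 3.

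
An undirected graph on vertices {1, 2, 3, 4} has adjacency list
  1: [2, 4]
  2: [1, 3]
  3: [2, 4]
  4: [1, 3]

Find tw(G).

A width-2 tree decomposition is:
Bags: B1 = {1, 2, 4}  B2 = {2, 3, 4}
Tree: B1–B2
The largest bag has 3 vertices, giving width 2; this decomposition certifies tw(G) ≤ 2. For the lower bound, G contains the cycle 4–1–2–3–4, so G is not a forest; only forests have treewidth ≤ 1, hence tw(G) ≥ 2. Hence tw(G) = 2 exactly.

2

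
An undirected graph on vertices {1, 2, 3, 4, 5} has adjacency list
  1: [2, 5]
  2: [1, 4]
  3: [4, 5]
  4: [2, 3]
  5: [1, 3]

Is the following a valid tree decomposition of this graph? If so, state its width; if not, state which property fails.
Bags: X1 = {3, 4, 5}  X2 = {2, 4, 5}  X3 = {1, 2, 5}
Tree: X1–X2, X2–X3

Every vertex of G appears in some bag (union = {1, 2, 3, 4, 5}); every edge is covered by a bag; and for each vertex v the set of bags containing v is connected in the bag tree. The decomposition is therefore valid. The largest bag has 3 vertices, so the width is 2.

Yes; width 2.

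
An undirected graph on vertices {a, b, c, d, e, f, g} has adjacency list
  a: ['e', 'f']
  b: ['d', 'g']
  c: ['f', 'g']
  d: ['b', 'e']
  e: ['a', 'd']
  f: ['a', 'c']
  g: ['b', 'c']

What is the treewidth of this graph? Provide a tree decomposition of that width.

Treewidth 2.
One such decomposition:
Bags: B1 = {c, f, g}  B2 = {a, f, g}  B3 = {a, e, g}  B4 = {d, e, g}  B5 = {b, d, g}
Tree: B1–B2, B2–B3, B3–B4, B4–B5

Every bag has size at most 3, so the width is 3 − 1 = 2 and tw(G) ≤ 2. Since g–c–f–a–e–d–b–g is a cycle in G, G is not acyclic. Forests are exactly the graphs of treewidth ≤ 1, so tw(G) ≥ 2. The upper and lower bounds meet at 2, so that is the treewidth.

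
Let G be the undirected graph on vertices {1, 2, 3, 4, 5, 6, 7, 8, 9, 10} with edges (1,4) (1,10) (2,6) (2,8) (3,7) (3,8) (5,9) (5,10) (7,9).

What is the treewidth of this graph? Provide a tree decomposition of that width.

The largest bag has 2 vertices, giving width 1; this decomposition certifies tw(G) ≤ 1. G has an edge, so its treewidth is at least 1. Combining the bounds, tw(G) = 1.

Treewidth 1.
One optimal decomposition is:
Bags: B1 = {2, 6}  B2 = {2, 8}  B3 = {3, 8}  B4 = {3, 7}  B5 = {7, 9}  B6 = {5, 9}  B7 = {5, 10}  B8 = {1, 10}  B9 = {1, 4}
Tree: B1–B2, B2–B3, B3–B4, B4–B5, B5–B6, B6–B7, B7–B8, B8–B9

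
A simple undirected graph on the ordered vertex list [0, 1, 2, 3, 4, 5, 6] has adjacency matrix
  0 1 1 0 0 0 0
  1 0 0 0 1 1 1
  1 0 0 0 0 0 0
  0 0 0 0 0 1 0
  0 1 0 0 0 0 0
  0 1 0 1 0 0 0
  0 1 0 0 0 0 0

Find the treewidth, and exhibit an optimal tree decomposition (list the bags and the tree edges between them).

Treewidth 1.
One such decomposition:
Bags: B1 = {0, 2}  B2 = {0, 1}  B3 = {1, 5}  B4 = {1, 4}  B5 = {1, 6}  B6 = {3, 5}
Tree: B1–B2, B2–B3, B2–B4, B2–B5, B3–B6

The largest bag has 2 vertices, giving width 1; this decomposition certifies tw(G) ≤ 1. Since G has at least one edge (e.g. 0–2), it is not an edgeless graph, so tw(G) ≥ 1. Therefore the treewidth is 1.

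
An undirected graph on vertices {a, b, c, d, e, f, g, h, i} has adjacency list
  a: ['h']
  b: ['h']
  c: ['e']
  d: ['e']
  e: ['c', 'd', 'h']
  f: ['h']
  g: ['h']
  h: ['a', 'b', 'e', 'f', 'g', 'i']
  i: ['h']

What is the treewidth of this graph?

1

A width-1 tree decomposition is:
Bags: B1 = {a, h}  B2 = {b, h}  B3 = {e, h}  B4 = {c, e}  B5 = {h, i}  B6 = {f, h}  B7 = {d, e}  B8 = {g, h}
Tree: B1–B2, B2–B3, B3–B4, B1–B5, B3–B6, B4–B7, B3–B8
The largest bag has 2 vertices, giving width 1; this decomposition certifies tw(G) ≤ 1. Since G has at least one edge (e.g. h–a), it is not an edgeless graph, so tw(G) ≥ 1. The upper and lower bounds meet at 1, so that is the treewidth.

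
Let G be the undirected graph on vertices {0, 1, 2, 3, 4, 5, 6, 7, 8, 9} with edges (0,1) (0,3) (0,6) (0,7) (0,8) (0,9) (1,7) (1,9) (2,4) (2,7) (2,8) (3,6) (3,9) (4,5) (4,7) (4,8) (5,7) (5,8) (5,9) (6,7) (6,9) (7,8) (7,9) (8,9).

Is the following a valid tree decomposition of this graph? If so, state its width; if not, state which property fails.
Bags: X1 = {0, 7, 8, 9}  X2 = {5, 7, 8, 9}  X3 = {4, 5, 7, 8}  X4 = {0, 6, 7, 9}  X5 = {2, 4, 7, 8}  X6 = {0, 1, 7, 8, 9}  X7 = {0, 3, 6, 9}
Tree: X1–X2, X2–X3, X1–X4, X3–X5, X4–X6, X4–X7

No — bags containing vertex 8 are not connected in the tree.

A tree decomposition must satisfy three properties: every vertex lies in some bag; for every edge, both endpoints lie together in some bag; and for every vertex, the bags containing it form a connected subtree. Here bags containing vertex 8 are not connected in the tree, so the decomposition is invalid.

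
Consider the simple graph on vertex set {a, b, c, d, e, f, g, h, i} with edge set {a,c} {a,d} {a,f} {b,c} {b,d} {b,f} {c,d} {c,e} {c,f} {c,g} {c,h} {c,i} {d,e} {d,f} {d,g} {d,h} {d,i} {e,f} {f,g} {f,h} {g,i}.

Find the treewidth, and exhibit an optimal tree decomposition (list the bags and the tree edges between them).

The largest bag has 4 vertices, giving width 3; this decomposition certifies tw(G) ≤ 3. Conversely, {c, d, f, g} is a clique of size 4, and the vertices of any clique must share a bag in every tree decomposition; so some bag has ≥ 4 vertices and tw(G) ≥ 3. Combining the bounds, tw(G) = 3.

Treewidth 3.
One such decomposition:
Bags: B1 = {c, d, f, h}  B2 = {c, d, e, f}  B3 = {a, c, d, f}  B4 = {b, c, d, f}  B5 = {c, d, f, g}  B6 = {c, d, g, i}
Tree: B1–B2, B2–B3, B3–B4, B4–B5, B5–B6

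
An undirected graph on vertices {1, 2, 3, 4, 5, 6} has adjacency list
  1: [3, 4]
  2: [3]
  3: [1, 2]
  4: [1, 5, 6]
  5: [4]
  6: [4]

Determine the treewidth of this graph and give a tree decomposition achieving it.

The largest bag has 2 vertices, giving width 1; this decomposition certifies tw(G) ≤ 1. Since G has at least one edge (e.g. 4–1), it is not an edgeless graph, so tw(G) ≥ 1. Hence tw(G) = 1 exactly.

Treewidth 1.
One such decomposition:
Bags: B1 = {1, 4}  B2 = {1, 3}  B3 = {2, 3}  B4 = {4, 6}  B5 = {4, 5}
Tree: B1–B2, B2–B3, B1–B4, B4–B5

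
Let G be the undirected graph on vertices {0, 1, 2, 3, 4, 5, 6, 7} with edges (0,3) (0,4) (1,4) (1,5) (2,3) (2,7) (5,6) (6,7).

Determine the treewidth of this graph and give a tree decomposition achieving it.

Treewidth 2.
One such decomposition:
Bags: B1 = {1, 4, 5}  B2 = {0, 4, 5}  B3 = {0, 3, 5}  B4 = {2, 3, 5}  B5 = {2, 5, 7}  B6 = {5, 6, 7}
Tree: B1–B2, B2–B3, B3–B4, B4–B5, B5–B6

Every bag has size at most 3, so the width is 3 − 1 = 2 and tw(G) ≤ 2. For the lower bound, G contains the cycle 5–1–4–0–3–2–7–6–5, so G is not a forest; only forests have treewidth ≤ 1, hence tw(G) ≥ 2. The upper and lower bounds meet at 2, so that is the treewidth.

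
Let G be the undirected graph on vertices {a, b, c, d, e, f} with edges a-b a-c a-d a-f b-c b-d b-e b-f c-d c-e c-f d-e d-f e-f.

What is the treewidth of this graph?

A width-4 tree decomposition is:
Bags: B1 = {a, b, c, d, f}  B2 = {b, c, d, e, f}
Tree: B1–B2
Each bag holds 5 vertices, so the decomposition has width 4, which upper-bounds the treewidth. Conversely, {b, c, d, e, f} is a clique of size 5, and the vertices of any clique must share a bag in every tree decomposition; so some bag has ≥ 5 vertices and tw(G) ≥ 4. Hence tw(G) = 4 exactly.

4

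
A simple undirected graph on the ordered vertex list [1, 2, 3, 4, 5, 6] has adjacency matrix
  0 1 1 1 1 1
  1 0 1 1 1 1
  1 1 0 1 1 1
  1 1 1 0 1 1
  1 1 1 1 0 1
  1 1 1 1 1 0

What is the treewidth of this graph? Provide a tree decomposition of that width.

With just one bag of size 6, the width is 6 − 1 = 5, so tw(G) ≤ 5. Conversely, {1, 2, 3, 4, 5, 6} is a clique of size 6, and the vertices of any clique must share a bag in every tree decomposition; so some bag has ≥ 6 vertices and tw(G) ≥ 5. Hence tw(G) = 5 exactly.

Treewidth 5.
One such decomposition:
Bags: B1 = {1, 2, 3, 4, 5, 6}
Tree: (single bag)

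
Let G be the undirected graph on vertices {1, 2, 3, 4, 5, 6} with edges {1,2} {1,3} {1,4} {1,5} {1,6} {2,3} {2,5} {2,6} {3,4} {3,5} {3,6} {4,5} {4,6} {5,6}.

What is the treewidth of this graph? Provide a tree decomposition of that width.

Treewidth 4.
One such decomposition:
Bags: B1 = {1, 3, 4, 5, 6}  B2 = {1, 2, 3, 5, 6}
Tree: B1–B2

Each bag holds 5 vertices, so the decomposition has width 4, which upper-bounds the treewidth. On the other hand G contains the 5-clique {1, 2, 3, 5, 6}. A clique must lie in a single bag of any decomposition, so no decomposition can have width below 4. Combining the bounds, tw(G) = 4.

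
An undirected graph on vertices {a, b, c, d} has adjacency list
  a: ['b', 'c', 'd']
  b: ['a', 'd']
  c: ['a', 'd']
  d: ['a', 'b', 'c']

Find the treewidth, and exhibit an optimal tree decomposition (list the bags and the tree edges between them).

Treewidth 2.
One such decomposition:
Bags: B1 = {a, b, d}  B2 = {a, c, d}
Tree: B1–B2

The largest bag has 3 vertices, giving width 2; this decomposition certifies tw(G) ≤ 2. For the lower bound, the 3 vertices {a, c, d} are pairwise adjacent, and any tree decomposition puts a clique entirely inside one bag — forcing width ≥ 2. Therefore the treewidth is 2.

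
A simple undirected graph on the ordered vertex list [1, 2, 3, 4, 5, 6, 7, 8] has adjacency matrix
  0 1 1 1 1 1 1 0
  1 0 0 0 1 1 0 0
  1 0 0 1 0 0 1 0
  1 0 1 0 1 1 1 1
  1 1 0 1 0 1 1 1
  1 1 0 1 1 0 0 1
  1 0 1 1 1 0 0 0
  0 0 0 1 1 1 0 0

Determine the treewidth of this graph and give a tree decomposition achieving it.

Treewidth 3.
Bags: B1 = {1, 4, 5, 6}  B2 = {1, 4, 5, 7}  B3 = {1, 2, 5, 6}  B4 = {1, 3, 4, 7}  B5 = {4, 5, 6, 8}
Tree: B1–B2, B1–B3, B2–B4, B1–B5

Each bag holds 4 vertices, so the decomposition has width 3, which upper-bounds the treewidth. Conversely, {4, 5, 6, 8} is a clique of size 4, and the vertices of any clique must share a bag in every tree decomposition; so some bag has ≥ 4 vertices and tw(G) ≥ 3. Hence tw(G) = 3 exactly.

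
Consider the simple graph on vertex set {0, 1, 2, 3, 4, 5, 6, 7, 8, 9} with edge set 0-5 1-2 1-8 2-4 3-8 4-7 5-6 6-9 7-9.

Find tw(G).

1

A width-1 tree decomposition is:
Bags: B1 = {3, 8}  B2 = {1, 8}  B3 = {1, 2}  B4 = {2, 4}  B5 = {4, 7}  B6 = {7, 9}  B7 = {6, 9}  B8 = {5, 6}  B9 = {0, 5}
Tree: B1–B2, B2–B3, B3–B4, B4–B5, B5–B6, B6–B7, B7–B8, B8–B9
Each bag holds 2 vertices, so the decomposition has width 1, which upper-bounds the treewidth. G has an edge, so its treewidth is at least 1. Hence tw(G) = 1 exactly.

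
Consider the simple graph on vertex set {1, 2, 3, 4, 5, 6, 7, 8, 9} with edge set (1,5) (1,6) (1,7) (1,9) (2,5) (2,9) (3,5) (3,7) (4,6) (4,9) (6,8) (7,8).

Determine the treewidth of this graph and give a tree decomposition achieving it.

Treewidth 3.
One such decomposition:
Bags: B1 = {4, 6, 7, 8}  B2 = {1, 4, 6, 7}  B3 = {1, 4, 7, 9}  B4 = {1, 3, 7, 9}  B5 = {1, 3, 5, 9}  B6 = {2, 3, 5, 9}
Tree: B1–B2, B2–B3, B3–B4, B4–B5, B5–B6

Every bag has size at most 4, so the width is 4 − 1 = 3 and tw(G) ≤ 3. For the lower bound: the 4 vertex sets {4,6,8}, {7}, {1}, {2,3,5,9} are disjoint, each induces a connected subgraph, and every pair is joined by at least one edge of G. Contracting each set to a single vertex therefore yields K_{4} as a minor, and since treewidth is minor-monotone, tw(G) ≥ tw(K_{4}) = 3. The upper and lower bounds meet at 3, so that is the treewidth.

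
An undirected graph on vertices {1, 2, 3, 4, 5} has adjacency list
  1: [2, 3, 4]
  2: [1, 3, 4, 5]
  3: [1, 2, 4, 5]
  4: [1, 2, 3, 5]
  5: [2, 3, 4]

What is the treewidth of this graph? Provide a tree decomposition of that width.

The largest bag has 4 vertices, giving width 3; this decomposition certifies tw(G) ≤ 3. For the lower bound, the 4 vertices {1, 2, 3, 4} are pairwise adjacent, and any tree decomposition puts a clique entirely inside one bag — forcing width ≥ 3. Hence tw(G) = 3 exactly.

Treewidth 3.
One such decomposition:
Bags: B1 = {1, 2, 3, 4}  B2 = {2, 3, 4, 5}
Tree: B1–B2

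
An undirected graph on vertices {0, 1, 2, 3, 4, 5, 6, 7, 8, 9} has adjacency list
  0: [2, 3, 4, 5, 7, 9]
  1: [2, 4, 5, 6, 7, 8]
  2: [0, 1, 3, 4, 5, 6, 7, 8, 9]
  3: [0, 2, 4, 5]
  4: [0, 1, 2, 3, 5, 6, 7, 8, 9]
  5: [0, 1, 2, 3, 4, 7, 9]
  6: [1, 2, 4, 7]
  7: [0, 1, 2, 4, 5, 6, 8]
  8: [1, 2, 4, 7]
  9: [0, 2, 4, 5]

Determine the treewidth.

A width-4 tree decomposition is:
Bags: B1 = {1, 2, 4, 5, 7}  B2 = {0, 2, 4, 5, 7}  B3 = {0, 2, 3, 4, 5}  B4 = {1, 2, 4, 7, 8}  B5 = {1, 2, 4, 6, 7}  B6 = {0, 2, 4, 5, 9}
Tree: B1–B2, B2–B3, B1–B4, B1–B5, B3–B6
The largest bag has 5 vertices, giving width 4; this decomposition certifies tw(G) ≤ 4. Conversely, {1, 2, 4, 7, 8} is a clique of size 5, and the vertices of any clique must share a bag in every tree decomposition; so some bag has ≥ 5 vertices and tw(G) ≥ 4. Therefore the treewidth is 4.

4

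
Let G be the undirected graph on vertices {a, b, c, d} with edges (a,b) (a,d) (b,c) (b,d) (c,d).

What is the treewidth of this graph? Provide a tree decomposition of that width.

Treewidth 2.
One optimal decomposition is:
Bags: B1 = {a, b, d}  B2 = {b, c, d}
Tree: B1–B2

The largest bag has 3 vertices, giving width 2; this decomposition certifies tw(G) ≤ 2. For the lower bound, the 3 vertices {b, c, d} are pairwise adjacent, and any tree decomposition puts a clique entirely inside one bag — forcing width ≥ 2. The upper and lower bounds meet at 2, so that is the treewidth.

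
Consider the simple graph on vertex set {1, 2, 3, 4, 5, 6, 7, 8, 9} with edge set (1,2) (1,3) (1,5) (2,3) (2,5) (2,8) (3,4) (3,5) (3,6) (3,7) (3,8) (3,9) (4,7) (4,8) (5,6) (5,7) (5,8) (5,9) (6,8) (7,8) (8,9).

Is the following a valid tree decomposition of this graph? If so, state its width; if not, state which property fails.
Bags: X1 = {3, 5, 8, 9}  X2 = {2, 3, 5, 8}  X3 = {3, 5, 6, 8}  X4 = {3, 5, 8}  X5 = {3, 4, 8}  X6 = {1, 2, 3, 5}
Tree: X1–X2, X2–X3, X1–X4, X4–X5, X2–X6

No — vertex 7 appears in no bag.

A tree decomposition must satisfy three properties: every vertex lies in some bag; for every edge, both endpoints lie together in some bag; and for every vertex, the bags containing it form a connected subtree. Here vertex 7 appears in no bag, so the decomposition is invalid.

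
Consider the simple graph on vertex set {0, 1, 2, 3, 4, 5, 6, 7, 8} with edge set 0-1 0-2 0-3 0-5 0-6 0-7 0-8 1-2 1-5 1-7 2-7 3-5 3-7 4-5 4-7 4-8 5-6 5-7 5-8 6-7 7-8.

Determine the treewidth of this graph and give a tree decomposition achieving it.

Treewidth 3.
One such decomposition:
Bags: B1 = {0, 1, 5, 7}  B2 = {0, 1, 2, 7}  B3 = {0, 3, 5, 7}  B4 = {0, 5, 7, 8}  B5 = {0, 5, 6, 7}  B6 = {4, 5, 7, 8}
Tree: B1–B2, B1–B3, B1–B4, B4–B5, B4–B6

Each bag holds 4 vertices, so the decomposition has width 3, which upper-bounds the treewidth. For the lower bound, the 4 vertices {0, 1, 2, 7} are pairwise adjacent, and any tree decomposition puts a clique entirely inside one bag — forcing width ≥ 3. Hence tw(G) = 3 exactly.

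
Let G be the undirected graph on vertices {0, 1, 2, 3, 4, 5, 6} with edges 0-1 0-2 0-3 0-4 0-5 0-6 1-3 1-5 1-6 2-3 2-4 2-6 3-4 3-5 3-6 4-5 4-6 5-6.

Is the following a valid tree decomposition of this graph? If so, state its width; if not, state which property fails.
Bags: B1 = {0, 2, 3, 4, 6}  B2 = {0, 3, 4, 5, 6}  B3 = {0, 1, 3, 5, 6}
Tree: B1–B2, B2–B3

Yes; width 4.

Checking the three conditions: (i) the bags cover all of {0, 1, 2, 3, 4, 5, 6}; (ii) for each edge, some bag contains both endpoints; (iii) the bags containing any fixed vertex form a subtree. All hold, so the decomposition is valid with width 5 − 1 = 4.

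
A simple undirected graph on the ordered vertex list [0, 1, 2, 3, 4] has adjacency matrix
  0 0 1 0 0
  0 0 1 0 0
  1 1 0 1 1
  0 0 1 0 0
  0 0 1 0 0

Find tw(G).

A width-1 tree decomposition is:
Bags: B1 = {1, 2}  B2 = {2, 3}  B3 = {0, 2}  B4 = {2, 4}
Tree: B1–B2, B2–B3, B1–B4
The largest bag has 2 vertices, giving width 1; this decomposition certifies tw(G) ≤ 1. Any graph with an edge has treewidth ≥ 1, and G has the edge 2–1. Combining the bounds, tw(G) = 1.

1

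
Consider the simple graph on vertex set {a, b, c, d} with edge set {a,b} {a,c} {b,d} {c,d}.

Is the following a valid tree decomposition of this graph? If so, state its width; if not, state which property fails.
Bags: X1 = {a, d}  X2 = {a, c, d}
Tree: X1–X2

No — vertex b appears in no bag.

A tree decomposition must satisfy three properties: every vertex lies in some bag; for every edge, both endpoints lie together in some bag; and for every vertex, the bags containing it form a connected subtree. Here vertex b appears in no bag, so the decomposition is invalid.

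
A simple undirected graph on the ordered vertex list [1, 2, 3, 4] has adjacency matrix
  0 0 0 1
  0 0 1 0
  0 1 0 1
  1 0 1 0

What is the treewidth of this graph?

1

A width-1 tree decomposition is:
Bags: B1 = {2, 3}  B2 = {3, 4}  B3 = {1, 4}
Tree: B1–B2, B2–B3
Every bag has size at most 2, so the width is 2 − 1 = 1 and tw(G) ≤ 1. Any graph with an edge has treewidth ≥ 1, and G has the edge 2–3. Therefore the treewidth is 1.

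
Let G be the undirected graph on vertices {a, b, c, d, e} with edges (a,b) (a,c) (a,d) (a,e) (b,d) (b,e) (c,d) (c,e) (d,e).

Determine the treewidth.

A width-3 tree decomposition is:
Bags: B1 = {a, c, d, e}  B2 = {a, b, d, e}
Tree: B1–B2
Every bag has size at most 4, so the width is 4 − 1 = 3 and tw(G) ≤ 3. Conversely, {a, c, d, e} is a clique of size 4, and the vertices of any clique must share a bag in every tree decomposition; so some bag has ≥ 4 vertices and tw(G) ≥ 3. Combining the bounds, tw(G) = 3.

3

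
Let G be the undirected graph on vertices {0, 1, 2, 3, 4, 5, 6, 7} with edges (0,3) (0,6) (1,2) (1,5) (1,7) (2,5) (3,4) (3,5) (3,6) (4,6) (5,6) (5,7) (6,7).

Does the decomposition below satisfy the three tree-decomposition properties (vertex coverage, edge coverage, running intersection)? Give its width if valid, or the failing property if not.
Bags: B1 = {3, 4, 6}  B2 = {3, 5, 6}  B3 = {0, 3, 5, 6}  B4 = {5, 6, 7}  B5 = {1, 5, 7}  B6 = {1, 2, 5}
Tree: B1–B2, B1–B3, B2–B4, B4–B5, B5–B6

A tree decomposition must satisfy three properties: every vertex lies in some bag; for every edge, both endpoints lie together in some bag; and for every vertex, the bags containing it form a connected subtree. Here bags containing vertex 5 are not connected in the tree, so the decomposition is invalid.

No — bags containing vertex 5 are not connected in the tree.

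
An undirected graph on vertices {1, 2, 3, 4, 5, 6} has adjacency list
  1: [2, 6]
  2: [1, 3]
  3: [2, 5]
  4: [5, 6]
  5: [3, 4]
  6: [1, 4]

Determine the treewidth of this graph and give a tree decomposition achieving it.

Treewidth 2.
Bags: B1 = {4, 5, 6}  B2 = {1, 5, 6}  B3 = {1, 2, 5}  B4 = {2, 3, 5}
Tree: B1–B2, B2–B3, B3–B4

Every bag has size at most 3, so the width is 3 − 1 = 2 and tw(G) ≤ 2. For the lower bound, G contains the cycle 5–4–6–1–2–3–5, so G is not a forest; only forests have treewidth ≤ 1, hence tw(G) ≥ 2. Combining the bounds, tw(G) = 2.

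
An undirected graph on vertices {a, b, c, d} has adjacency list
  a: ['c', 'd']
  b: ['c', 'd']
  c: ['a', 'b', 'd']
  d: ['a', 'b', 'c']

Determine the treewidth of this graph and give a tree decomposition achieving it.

Each bag holds 3 vertices, so the decomposition has width 2, which upper-bounds the treewidth. On the other hand G contains the 3-clique {a, c, d}. A clique must lie in a single bag of any decomposition, so no decomposition can have width below 2. Therefore the treewidth is 2.

Treewidth 2.
One such decomposition:
Bags: B1 = {b, c, d}  B2 = {a, c, d}
Tree: B1–B2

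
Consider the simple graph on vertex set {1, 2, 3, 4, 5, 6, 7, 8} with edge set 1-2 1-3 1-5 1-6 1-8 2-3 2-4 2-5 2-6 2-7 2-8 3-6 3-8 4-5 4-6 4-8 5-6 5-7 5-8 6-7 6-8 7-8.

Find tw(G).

4

A width-4 tree decomposition is:
Bags: B1 = {1, 2, 3, 6, 8}  B2 = {1, 2, 5, 6, 8}  B3 = {2, 5, 6, 7, 8}  B4 = {2, 4, 5, 6, 8}
Tree: B1–B2, B2–B3, B3–B4
The largest bag has 5 vertices, giving width 4; this decomposition certifies tw(G) ≤ 4. For the lower bound, the 5 vertices {1, 2, 3, 6, 8} are pairwise adjacent, and any tree decomposition puts a clique entirely inside one bag — forcing width ≥ 4. Hence tw(G) = 4 exactly.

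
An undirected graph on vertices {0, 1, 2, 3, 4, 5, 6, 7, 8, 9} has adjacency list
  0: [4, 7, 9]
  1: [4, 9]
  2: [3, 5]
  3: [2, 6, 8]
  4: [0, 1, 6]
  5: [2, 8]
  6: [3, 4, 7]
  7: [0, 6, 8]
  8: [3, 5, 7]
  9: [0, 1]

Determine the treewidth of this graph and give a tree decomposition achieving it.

Treewidth 2.
Bags: B1 = {2, 5, 8}  B2 = {2, 3, 8}  B3 = {3, 7, 8}  B4 = {3, 6, 7}  B5 = {0, 6, 7}  B6 = {0, 4, 6}  B7 = {0, 4, 9}  B8 = {1, 4, 9}
Tree: B1–B2, B2–B3, B3–B4, B4–B5, B5–B6, B6–B7, B7–B8

The largest bag has 3 vertices, giving width 2; this decomposition certifies tw(G) ≤ 2. For the lower bound, G contains the cycle 5–2–3–8–5, so G is not a forest; only forests have treewidth ≤ 1, hence tw(G) ≥ 2. The upper and lower bounds meet at 2, so that is the treewidth.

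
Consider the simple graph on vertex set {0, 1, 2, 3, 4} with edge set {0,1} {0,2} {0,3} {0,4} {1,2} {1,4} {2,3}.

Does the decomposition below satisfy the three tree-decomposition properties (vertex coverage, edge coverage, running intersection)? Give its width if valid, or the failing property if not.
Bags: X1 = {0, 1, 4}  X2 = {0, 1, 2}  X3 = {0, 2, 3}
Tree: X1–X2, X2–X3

Checking the three conditions: (i) the bags cover all of {0, 1, 2, 3, 4}; (ii) for each edge, some bag contains both endpoints; (iii) the bags containing any fixed vertex form a subtree. All hold, so the decomposition is valid with width 3 − 1 = 2.

Yes; width 2.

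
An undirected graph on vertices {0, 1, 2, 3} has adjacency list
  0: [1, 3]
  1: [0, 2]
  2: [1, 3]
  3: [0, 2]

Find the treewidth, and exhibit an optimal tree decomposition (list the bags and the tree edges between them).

Each bag holds 3 vertices, so the decomposition has width 2, which upper-bounds the treewidth. For the lower bound, G contains the cycle 2–1–0–3–2, so G is not a forest; only forests have treewidth ≤ 1, hence tw(G) ≥ 2. Therefore the treewidth is 2.

Treewidth 2.
Bags: B1 = {0, 1, 2}  B2 = {0, 2, 3}
Tree: B1–B2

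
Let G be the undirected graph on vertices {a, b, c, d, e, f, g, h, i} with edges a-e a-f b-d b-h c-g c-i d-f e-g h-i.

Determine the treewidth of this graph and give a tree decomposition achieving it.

Treewidth 2.
One optimal decomposition is:
Bags: B1 = {b, d, h}  B2 = {d, h, i}  B3 = {c, d, i}  B4 = {c, d, g}  B5 = {d, e, g}  B6 = {a, d, e}  B7 = {a, d, f}
Tree: B1–B2, B2–B3, B3–B4, B4–B5, B5–B6, B6–B7

Every bag has size at most 3, so the width is 3 − 1 = 2 and tw(G) ≤ 2. For the lower bound, G contains the cycle d–b–h–i–c–g–e–a–f–d, so G is not a forest; only forests have treewidth ≤ 1, hence tw(G) ≥ 2. Combining the bounds, tw(G) = 2.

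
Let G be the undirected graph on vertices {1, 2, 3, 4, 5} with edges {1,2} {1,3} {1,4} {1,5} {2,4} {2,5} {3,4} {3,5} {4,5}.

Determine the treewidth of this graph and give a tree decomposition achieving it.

Treewidth 3.
One such decomposition:
Bags: B1 = {1, 2, 4, 5}  B2 = {1, 3, 4, 5}
Tree: B1–B2

Every bag has size at most 4, so the width is 4 − 1 = 3 and tw(G) ≤ 3. On the other hand G contains the 4-clique {1, 2, 4, 5}. A clique must lie in a single bag of any decomposition, so no decomposition can have width below 3. Combining the bounds, tw(G) = 3.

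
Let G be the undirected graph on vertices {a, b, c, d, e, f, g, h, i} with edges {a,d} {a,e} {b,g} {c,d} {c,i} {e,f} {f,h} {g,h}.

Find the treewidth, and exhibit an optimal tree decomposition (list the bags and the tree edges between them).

Every bag has size at most 2, so the width is 2 − 1 = 1 and tw(G) ≤ 1. Since G has at least one edge (e.g. b–g), it is not an edgeless graph, so tw(G) ≥ 1. Combining the bounds, tw(G) = 1.

Treewidth 1.
One such decomposition:
Bags: B1 = {b, g}  B2 = {g, h}  B3 = {f, h}  B4 = {e, f}  B5 = {a, e}  B6 = {a, d}  B7 = {c, d}  B8 = {c, i}
Tree: B1–B2, B2–B3, B3–B4, B4–B5, B5–B6, B6–B7, B7–B8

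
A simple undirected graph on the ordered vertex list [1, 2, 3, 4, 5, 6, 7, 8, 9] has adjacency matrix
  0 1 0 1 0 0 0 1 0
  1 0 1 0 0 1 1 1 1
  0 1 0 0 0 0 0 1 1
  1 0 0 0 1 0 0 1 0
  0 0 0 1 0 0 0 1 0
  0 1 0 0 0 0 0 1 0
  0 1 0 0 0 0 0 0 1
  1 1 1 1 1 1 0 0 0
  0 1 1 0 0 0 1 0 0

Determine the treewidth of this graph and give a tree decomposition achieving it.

The largest bag has 3 vertices, giving width 2; this decomposition certifies tw(G) ≤ 2. For the lower bound, the 3 vertices {1, 2, 8} are pairwise adjacent, and any tree decomposition puts a clique entirely inside one bag — forcing width ≥ 2. Therefore the treewidth is 2.

Treewidth 2.
Bags: B1 = {2, 3, 8}  B2 = {2, 6, 8}  B3 = {1, 2, 8}  B4 = {2, 3, 9}  B5 = {1, 4, 8}  B6 = {4, 5, 8}  B7 = {2, 7, 9}
Tree: B1–B2, B1–B3, B1–B4, B3–B5, B5–B6, B4–B7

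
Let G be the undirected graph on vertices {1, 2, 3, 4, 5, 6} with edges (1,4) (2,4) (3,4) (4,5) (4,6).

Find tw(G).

A width-1 tree decomposition is:
Bags: B1 = {4, 6}  B2 = {2, 4}  B3 = {1, 4}  B4 = {4, 5}  B5 = {3, 4}
Tree: B1–B2, B2–B3, B3–B4, B4–B5
Each bag holds 2 vertices, so the decomposition has width 1, which upper-bounds the treewidth. Since G has at least one edge (e.g. 6–4), it is not an edgeless graph, so tw(G) ≥ 1. Combining the bounds, tw(G) = 1.

1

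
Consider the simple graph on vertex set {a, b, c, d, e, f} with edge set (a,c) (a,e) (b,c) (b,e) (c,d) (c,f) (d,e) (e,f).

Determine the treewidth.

2

A width-2 tree decomposition is:
Bags: B1 = {a, c, e}  B2 = {c, d, e}  B3 = {c, e, f}  B4 = {b, c, e}
Tree: B1–B2, B2–B3, B3–B4
The largest bag has 3 vertices, giving width 2; this decomposition certifies tw(G) ≤ 2. Since a–c–d–e–a is a cycle in G, G is not acyclic. Forests are exactly the graphs of treewidth ≤ 1, so tw(G) ≥ 2. Therefore the treewidth is 2.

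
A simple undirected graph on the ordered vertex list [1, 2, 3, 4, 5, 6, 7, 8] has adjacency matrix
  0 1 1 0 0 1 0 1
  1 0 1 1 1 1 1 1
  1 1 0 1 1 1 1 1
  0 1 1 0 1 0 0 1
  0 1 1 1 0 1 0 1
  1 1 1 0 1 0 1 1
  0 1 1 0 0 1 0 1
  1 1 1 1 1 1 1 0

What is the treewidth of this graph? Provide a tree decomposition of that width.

Each bag holds 5 vertices, so the decomposition has width 4, which upper-bounds the treewidth. For the lower bound, the 5 vertices {2, 3, 4, 5, 8} are pairwise adjacent, and any tree decomposition puts a clique entirely inside one bag — forcing width ≥ 4. Combining the bounds, tw(G) = 4.

Treewidth 4.
Bags: B1 = {2, 3, 6, 7, 8}  B2 = {2, 3, 5, 6, 8}  B3 = {1, 2, 3, 6, 8}  B4 = {2, 3, 4, 5, 8}
Tree: B1–B2, B1–B3, B2–B4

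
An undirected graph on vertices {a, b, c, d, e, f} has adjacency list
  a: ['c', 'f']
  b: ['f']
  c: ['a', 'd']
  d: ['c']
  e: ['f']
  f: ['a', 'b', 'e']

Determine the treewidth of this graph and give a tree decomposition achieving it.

Every bag has size at most 2, so the width is 2 − 1 = 1 and tw(G) ≤ 1. G has an edge, so its treewidth is at least 1. Combining the bounds, tw(G) = 1.

Treewidth 1.
Bags: B1 = {a, f}  B2 = {a, c}  B3 = {c, d}  B4 = {b, f}  B5 = {e, f}
Tree: B1–B2, B2–B3, B1–B4, B4–B5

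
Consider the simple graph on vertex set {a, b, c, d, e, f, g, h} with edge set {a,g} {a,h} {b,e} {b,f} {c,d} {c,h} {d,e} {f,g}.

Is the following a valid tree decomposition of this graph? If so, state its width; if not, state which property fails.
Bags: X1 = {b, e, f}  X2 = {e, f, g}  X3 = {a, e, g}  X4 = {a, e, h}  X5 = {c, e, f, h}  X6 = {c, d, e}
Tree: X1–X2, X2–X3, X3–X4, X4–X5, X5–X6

No — bags containing vertex f are not connected in the tree.

A tree decomposition must satisfy three properties: every vertex lies in some bag; for every edge, both endpoints lie together in some bag; and for every vertex, the bags containing it form a connected subtree. Here bags containing vertex f are not connected in the tree, so the decomposition is invalid.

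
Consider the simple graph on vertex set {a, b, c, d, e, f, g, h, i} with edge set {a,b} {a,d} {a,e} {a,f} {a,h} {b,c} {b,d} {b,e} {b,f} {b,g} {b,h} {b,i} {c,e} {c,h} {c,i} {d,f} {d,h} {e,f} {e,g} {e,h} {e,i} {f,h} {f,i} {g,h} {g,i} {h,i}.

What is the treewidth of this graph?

4

A width-4 tree decomposition is:
Bags: B1 = {b, e, f, h, i}  B2 = {a, b, e, f, h}  B3 = {b, e, g, h, i}  B4 = {b, c, e, h, i}  B5 = {a, b, d, f, h}
Tree: B1–B2, B1–B3, B3–B4, B2–B5
Every bag has size at most 5, so the width is 5 − 1 = 4 and tw(G) ≤ 4. For the lower bound, the 5 vertices {a, b, d, f, h} are pairwise adjacent, and any tree decomposition puts a clique entirely inside one bag — forcing width ≥ 4. Therefore the treewidth is 4.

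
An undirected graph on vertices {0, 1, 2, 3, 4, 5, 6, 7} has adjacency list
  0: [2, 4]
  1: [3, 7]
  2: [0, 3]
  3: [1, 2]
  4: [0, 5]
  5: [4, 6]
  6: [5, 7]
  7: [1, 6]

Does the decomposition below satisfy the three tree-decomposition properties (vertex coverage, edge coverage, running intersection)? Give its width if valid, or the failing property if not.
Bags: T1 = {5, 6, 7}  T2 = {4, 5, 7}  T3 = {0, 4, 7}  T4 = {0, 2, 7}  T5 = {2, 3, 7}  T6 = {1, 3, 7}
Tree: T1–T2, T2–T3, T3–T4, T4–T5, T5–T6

Yes; width 2.

Checking the three conditions: (i) the bags cover all of {0, 1, 2, 3, 4, 5, 6, 7}; (ii) for each edge, some bag contains both endpoints; (iii) the bags containing any fixed vertex form a subtree. All hold, so the decomposition is valid with width 3 − 1 = 2.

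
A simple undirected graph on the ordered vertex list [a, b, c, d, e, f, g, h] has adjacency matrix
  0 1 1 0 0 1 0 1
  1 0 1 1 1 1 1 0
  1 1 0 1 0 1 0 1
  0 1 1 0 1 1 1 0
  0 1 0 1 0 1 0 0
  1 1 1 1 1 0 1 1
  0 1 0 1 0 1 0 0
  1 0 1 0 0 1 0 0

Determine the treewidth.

A width-3 tree decomposition is:
Bags: B1 = {b, c, d, f}  B2 = {b, d, e, f}  B3 = {a, b, c, f}  B4 = {a, c, f, h}  B5 = {b, d, f, g}
Tree: B1–B2, B1–B3, B3–B4, B1–B5
The largest bag has 4 vertices, giving width 3; this decomposition certifies tw(G) ≤ 3. Conversely, {a, c, f, h} is a clique of size 4, and the vertices of any clique must share a bag in every tree decomposition; so some bag has ≥ 4 vertices and tw(G) ≥ 3. Therefore the treewidth is 3.

3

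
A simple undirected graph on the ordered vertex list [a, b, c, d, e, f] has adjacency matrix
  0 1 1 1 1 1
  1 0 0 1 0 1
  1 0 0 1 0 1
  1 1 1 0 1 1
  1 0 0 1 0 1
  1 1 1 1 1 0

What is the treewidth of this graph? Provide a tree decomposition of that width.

Treewidth 3.
One optimal decomposition is:
Bags: B1 = {a, c, d, f}  B2 = {a, b, d, f}  B3 = {a, d, e, f}
Tree: B1–B2, B1–B3

Each bag holds 4 vertices, so the decomposition has width 3, which upper-bounds the treewidth. Conversely, {a, d, e, f} is a clique of size 4, and the vertices of any clique must share a bag in every tree decomposition; so some bag has ≥ 4 vertices and tw(G) ≥ 3. Combining the bounds, tw(G) = 3.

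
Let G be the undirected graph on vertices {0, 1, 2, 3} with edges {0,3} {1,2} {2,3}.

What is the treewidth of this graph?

A width-1 tree decomposition is:
Bags: B1 = {0, 3}  B2 = {2, 3}  B3 = {1, 2}
Tree: B1–B2, B2–B3
Every bag has size at most 2, so the width is 2 − 1 = 1 and tw(G) ≤ 1. G has an edge, so its treewidth is at least 1. Therefore the treewidth is 1.

1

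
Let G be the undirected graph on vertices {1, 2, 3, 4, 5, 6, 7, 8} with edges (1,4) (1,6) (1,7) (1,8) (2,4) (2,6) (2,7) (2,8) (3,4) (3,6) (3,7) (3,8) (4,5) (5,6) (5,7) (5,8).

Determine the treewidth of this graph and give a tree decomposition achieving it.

Each bag holds 5 vertices, so the decomposition has width 4, which upper-bounds the treewidth. For the lower bound: the 5 vertex sets {2,8}, {4,5}, {1,7}, {6}, {3} are disjoint, each induces a connected subgraph, and every pair is joined by at least one edge of G. Contracting each set to a single vertex therefore yields K_{5} as a minor, and since treewidth is minor-monotone, tw(G) ≥ tw(K_{5}) = 4. The upper and lower bounds meet at 4, so that is the treewidth.

Treewidth 4.
One such decomposition:
Bags: B1 = {2, 4, 6, 7, 8}  B2 = {4, 5, 6, 7, 8}  B3 = {1, 4, 6, 7, 8}  B4 = {3, 4, 6, 7, 8}
Tree: B1–B2, B2–B3, B3–B4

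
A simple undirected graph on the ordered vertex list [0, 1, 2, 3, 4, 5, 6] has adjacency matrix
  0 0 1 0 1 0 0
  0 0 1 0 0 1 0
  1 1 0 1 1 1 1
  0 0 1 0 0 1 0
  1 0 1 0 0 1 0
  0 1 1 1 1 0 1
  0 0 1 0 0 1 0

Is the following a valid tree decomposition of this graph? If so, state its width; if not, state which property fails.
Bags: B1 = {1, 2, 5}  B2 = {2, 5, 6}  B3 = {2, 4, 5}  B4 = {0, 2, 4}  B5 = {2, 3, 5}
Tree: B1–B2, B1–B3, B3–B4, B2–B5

Checking the three conditions: (i) the bags cover all of {0, 1, 2, 3, 4, 5, 6}; (ii) for each edge, some bag contains both endpoints; (iii) the bags containing any fixed vertex form a subtree. All hold, so the decomposition is valid with width 3 − 1 = 2.

Yes; width 2.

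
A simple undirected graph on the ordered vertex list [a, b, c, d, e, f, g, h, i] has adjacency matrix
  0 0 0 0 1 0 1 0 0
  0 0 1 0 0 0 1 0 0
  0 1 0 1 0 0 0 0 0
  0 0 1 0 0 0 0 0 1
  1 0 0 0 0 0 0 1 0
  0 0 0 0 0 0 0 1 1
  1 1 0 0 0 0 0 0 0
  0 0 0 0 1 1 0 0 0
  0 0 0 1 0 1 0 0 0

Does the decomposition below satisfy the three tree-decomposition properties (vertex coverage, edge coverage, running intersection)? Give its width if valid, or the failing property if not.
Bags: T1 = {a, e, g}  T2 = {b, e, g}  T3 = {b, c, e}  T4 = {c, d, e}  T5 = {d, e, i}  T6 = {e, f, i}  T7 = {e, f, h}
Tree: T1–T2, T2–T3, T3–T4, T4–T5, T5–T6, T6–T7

Yes; width 2.

Vertex coverage: the bags together contain {a, b, c, d, e, f, g, h, i}, the full vertex set. Edge coverage: each edge of G has both endpoints in at least one bag. Running intersection: for every vertex, the bags containing it form a connected subtree. All three properties hold, so this is a valid tree decomposition of width max|bag| − 1 = 2, and hence tw(G) ≤ 2.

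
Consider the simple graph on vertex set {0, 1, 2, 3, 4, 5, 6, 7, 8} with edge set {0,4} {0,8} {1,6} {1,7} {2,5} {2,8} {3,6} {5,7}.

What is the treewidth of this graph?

A width-1 tree decomposition is:
Bags: B1 = {3, 6}  B2 = {1, 6}  B3 = {1, 7}  B4 = {5, 7}  B5 = {2, 5}  B6 = {2, 8}  B7 = {0, 8}  B8 = {0, 4}
Tree: B1–B2, B2–B3, B3–B4, B4–B5, B5–B6, B6–B7, B7–B8
Every bag has size at most 2, so the width is 2 − 1 = 1 and tw(G) ≤ 1. Since G has at least one edge (e.g. 3–6), it is not an edgeless graph, so tw(G) ≥ 1. Combining the bounds, tw(G) = 1.

1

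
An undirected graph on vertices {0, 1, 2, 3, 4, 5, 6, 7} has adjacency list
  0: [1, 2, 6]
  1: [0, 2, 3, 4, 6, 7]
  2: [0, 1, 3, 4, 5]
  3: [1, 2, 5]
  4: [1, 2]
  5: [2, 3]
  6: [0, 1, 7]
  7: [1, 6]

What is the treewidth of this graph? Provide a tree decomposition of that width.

Treewidth 2.
Bags: B1 = {0, 1, 2}  B2 = {1, 2, 4}  B3 = {1, 2, 3}  B4 = {2, 3, 5}  B5 = {0, 1, 6}  B6 = {1, 6, 7}
Tree: B1–B2, B2–B3, B3–B4, B1–B5, B5–B6

Every bag has size at most 3, so the width is 3 − 1 = 2 and tw(G) ≤ 2. For the lower bound, the 3 vertices {0, 1, 2} are pairwise adjacent, and any tree decomposition puts a clique entirely inside one bag — forcing width ≥ 2. Combining the bounds, tw(G) = 2.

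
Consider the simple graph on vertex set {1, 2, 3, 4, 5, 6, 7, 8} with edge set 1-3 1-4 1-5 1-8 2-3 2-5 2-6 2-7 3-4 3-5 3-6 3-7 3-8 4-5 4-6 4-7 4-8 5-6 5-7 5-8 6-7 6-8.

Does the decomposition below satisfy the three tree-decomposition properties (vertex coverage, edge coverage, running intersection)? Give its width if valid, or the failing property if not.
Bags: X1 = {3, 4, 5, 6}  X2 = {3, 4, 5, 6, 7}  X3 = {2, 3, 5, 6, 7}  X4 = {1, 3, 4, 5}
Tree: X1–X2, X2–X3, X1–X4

A tree decomposition must satisfy three properties: every vertex lies in some bag; for every edge, both endpoints lie together in some bag; and for every vertex, the bags containing it form a connected subtree. Here vertex 8 appears in no bag, so the decomposition is invalid.

No — vertex 8 appears in no bag.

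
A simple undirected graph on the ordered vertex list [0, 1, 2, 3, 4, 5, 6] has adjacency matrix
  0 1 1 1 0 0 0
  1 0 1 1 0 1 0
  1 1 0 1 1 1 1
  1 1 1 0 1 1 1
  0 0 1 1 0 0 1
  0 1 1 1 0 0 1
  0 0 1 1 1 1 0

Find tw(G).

A width-3 tree decomposition is:
Bags: B1 = {0, 1, 2, 3}  B2 = {1, 2, 3, 5}  B3 = {2, 3, 5, 6}  B4 = {2, 3, 4, 6}
Tree: B1–B2, B2–B3, B3–B4
The largest bag has 4 vertices, giving width 3; this decomposition certifies tw(G) ≤ 3. Conversely, {0, 1, 2, 3} is a clique of size 4, and the vertices of any clique must share a bag in every tree decomposition; so some bag has ≥ 4 vertices and tw(G) ≥ 3. Hence tw(G) = 3 exactly.

3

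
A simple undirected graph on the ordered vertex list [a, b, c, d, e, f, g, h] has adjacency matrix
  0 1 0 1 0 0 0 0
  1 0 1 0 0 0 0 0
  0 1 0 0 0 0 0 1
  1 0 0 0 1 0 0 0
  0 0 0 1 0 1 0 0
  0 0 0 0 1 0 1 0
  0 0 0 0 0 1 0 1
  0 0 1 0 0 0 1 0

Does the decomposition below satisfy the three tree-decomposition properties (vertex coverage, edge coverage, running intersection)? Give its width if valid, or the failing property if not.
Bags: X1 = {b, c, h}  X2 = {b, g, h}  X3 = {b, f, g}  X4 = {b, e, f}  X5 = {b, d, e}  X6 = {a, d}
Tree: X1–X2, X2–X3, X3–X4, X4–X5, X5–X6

No — edge (b,a) lies in no bag.

A tree decomposition must satisfy three properties: every vertex lies in some bag; for every edge, both endpoints lie together in some bag; and for every vertex, the bags containing it form a connected subtree. Here edge (b,a) lies in no bag, so the decomposition is invalid.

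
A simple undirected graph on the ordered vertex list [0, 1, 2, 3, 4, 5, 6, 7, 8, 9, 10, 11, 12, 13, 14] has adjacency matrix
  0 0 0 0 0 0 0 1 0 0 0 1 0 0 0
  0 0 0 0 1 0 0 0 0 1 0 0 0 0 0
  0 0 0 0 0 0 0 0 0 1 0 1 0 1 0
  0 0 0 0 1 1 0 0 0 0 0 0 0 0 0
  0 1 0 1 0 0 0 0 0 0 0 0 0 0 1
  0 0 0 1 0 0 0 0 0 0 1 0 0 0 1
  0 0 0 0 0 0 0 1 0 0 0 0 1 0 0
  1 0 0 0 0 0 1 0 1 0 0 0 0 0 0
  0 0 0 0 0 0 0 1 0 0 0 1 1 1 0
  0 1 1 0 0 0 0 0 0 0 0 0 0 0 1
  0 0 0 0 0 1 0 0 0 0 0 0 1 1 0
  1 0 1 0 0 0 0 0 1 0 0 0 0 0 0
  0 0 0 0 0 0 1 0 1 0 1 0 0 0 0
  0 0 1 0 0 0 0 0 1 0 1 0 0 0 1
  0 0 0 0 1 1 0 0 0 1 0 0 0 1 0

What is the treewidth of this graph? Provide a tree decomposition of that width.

Treewidth 3.
One such decomposition:
Bags: B1 = {0, 6, 7, 12}  B2 = {0, 7, 8, 12}  B3 = {0, 8, 11, 12}  B4 = {8, 10, 11, 12}  B5 = {8, 10, 11, 13}  B6 = {2, 10, 11, 13}  B7 = {2, 5, 10, 13}  B8 = {2, 5, 13, 14}  B9 = {2, 5, 9, 14}  B10 = {3, 5, 9, 14}  B11 = {3, 4, 9, 14}  B12 = {1, 3, 4, 9}
Tree: B1–B2, B2–B3, B3–B4, B4–B5, B5–B6, B6–B7, B7–B8, B8–B9, B9–B10, B10–B11, B11–B12

Every bag has size at most 4, so the width is 4 − 1 = 3 and tw(G) ≤ 3. For the lower bound: the 4 vertex sets {0,6,7}, {12}, {8}, {2,10,11,13} are disjoint, each induces a connected subgraph, and every pair is joined by at least one edge of G. Contracting each set to a single vertex therefore yields K_{4} as a minor, and since treewidth is minor-monotone, tw(G) ≥ tw(K_{4}) = 3. Hence tw(G) = 3 exactly.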